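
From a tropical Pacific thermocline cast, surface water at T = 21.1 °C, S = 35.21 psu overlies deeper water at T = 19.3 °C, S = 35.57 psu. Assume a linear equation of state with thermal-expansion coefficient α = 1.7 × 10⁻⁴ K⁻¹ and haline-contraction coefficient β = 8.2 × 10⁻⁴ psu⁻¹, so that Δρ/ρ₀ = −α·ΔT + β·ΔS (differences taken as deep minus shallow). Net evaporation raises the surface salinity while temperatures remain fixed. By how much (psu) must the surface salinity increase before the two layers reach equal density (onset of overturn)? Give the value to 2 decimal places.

0.73 psu

Neutral buoyancy requires −α(T_deep − T_surf) + β(S_deep − S_surf′) = 0.
S_surf′ = S_deep − (α/β)·ΔT = 35.57 − (1.7 × 10⁻⁴/8.2 × 10⁻⁴)·(-1.8) = 35.9432 psu.
Increase required: 35.9432 − 35.21 = 0.7332 psu.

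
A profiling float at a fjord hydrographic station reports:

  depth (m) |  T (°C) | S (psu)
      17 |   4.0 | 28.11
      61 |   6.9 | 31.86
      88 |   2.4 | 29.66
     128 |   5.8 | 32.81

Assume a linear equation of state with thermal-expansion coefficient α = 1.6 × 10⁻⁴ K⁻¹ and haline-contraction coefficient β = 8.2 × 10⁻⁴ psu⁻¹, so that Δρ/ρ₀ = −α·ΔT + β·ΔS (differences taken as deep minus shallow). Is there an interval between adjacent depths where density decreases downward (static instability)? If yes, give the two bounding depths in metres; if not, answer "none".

Evaluate Δρ/ρ₀ = −αΔT + βΔS across each adjacent pair:
  17–61 m: −αΔT+βΔS = −(1.6 × 10⁻⁴)(+2.9)+(8.2 × 10⁻⁴)(+3.75) = 2.6 × 10⁻³ → stable
  61–88 m: −αΔT+βΔS = −(1.6 × 10⁻⁴)(-4.5)+(8.2 × 10⁻⁴)(-2.20) = -1.1 × 10⁻³ → UNSTABLE
  88–128 m: −αΔT+βΔS = −(1.6 × 10⁻⁴)(+3.4)+(8.2 × 10⁻⁴)(+3.15) = 2.0 × 10⁻³ → stable
The 61–88 m interval has Δρ < 0: lighter water underlies denser water.

61–88 m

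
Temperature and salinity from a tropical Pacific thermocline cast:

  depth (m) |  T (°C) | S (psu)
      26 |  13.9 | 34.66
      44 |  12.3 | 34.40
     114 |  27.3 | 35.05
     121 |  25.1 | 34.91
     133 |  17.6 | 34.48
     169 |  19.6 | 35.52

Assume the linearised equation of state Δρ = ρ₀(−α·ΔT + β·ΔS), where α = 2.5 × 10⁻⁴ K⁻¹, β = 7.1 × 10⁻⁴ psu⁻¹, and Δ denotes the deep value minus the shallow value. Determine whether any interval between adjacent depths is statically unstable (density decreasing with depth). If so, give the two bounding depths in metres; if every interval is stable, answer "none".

Evaluate Δρ/ρ₀ = −αΔT + βΔS across each adjacent pair:
  26–44 m: −αΔT+βΔS = −(2.5 × 10⁻⁴)(-1.6)+(7.1 × 10⁻⁴)(-0.26) = 2.2 × 10⁻⁴ → stable
  44–114 m: −αΔT+βΔS = −(2.5 × 10⁻⁴)(+15.0)+(7.1 × 10⁻⁴)(+0.65) = -3.3 × 10⁻³ → UNSTABLE
  114–121 m: −αΔT+βΔS = −(2.5 × 10⁻⁴)(-2.2)+(7.1 × 10⁻⁴)(-0.14) = 4.5 × 10⁻⁴ → stable
  121–133 m: −αΔT+βΔS = −(2.5 × 10⁻⁴)(-7.5)+(7.1 × 10⁻⁴)(-0.43) = 1.6 × 10⁻³ → stable
  133–169 m: −αΔT+βΔS = −(2.5 × 10⁻⁴)(+2.0)+(7.1 × 10⁻⁴)(+1.04) = 2.4 × 10⁻⁴ → stable
The 44–114 m interval has Δρ < 0: lighter water underlies denser water.

44–114 m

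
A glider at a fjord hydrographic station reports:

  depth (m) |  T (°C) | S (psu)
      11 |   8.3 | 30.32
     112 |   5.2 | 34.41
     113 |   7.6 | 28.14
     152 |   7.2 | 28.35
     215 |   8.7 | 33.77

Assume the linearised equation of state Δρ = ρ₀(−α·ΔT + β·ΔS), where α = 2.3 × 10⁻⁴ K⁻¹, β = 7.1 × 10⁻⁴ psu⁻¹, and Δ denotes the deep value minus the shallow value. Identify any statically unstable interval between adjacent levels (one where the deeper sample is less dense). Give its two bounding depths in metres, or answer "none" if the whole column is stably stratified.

112–113 m

Evaluate Δρ/ρ₀ = −αΔT + βΔS across each adjacent pair:
  11–112 m: −αΔT+βΔS = −(2.3 × 10⁻⁴)(-3.1)+(7.1 × 10⁻⁴)(+4.09) = 3.6 × 10⁻³ → stable
  112–113 m: −αΔT+βΔS = −(2.3 × 10⁻⁴)(+2.4)+(7.1 × 10⁻⁴)(-6.27) = -5.0 × 10⁻³ → UNSTABLE
  113–152 m: −αΔT+βΔS = −(2.3 × 10⁻⁴)(-0.4)+(7.1 × 10⁻⁴)(+0.21) = 2.4 × 10⁻⁴ → stable
  152–215 m: −αΔT+βΔS = −(2.3 × 10⁻⁴)(+1.5)+(7.1 × 10⁻⁴)(+5.42) = 3.5 × 10⁻³ → stable
The 112–113 m interval has Δρ < 0: lighter water underlies denser water.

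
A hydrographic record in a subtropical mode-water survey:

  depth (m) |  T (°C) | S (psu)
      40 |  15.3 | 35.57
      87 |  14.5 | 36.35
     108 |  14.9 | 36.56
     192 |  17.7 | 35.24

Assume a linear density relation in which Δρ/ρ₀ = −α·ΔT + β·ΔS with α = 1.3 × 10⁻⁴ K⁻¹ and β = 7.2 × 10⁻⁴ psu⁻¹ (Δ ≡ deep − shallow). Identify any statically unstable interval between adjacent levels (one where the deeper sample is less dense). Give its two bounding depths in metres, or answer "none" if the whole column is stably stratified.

108–192 m

Evaluate Δρ/ρ₀ = −αΔT + βΔS across each adjacent pair:
  40–87 m: −αΔT+βΔS = −(1.3 × 10⁻⁴)(-0.8)+(7.2 × 10⁻⁴)(+0.78) = 6.7 × 10⁻⁴ → stable
  87–108 m: −αΔT+βΔS = −(1.3 × 10⁻⁴)(+0.4)+(7.2 × 10⁻⁴)(+0.21) = 9.9 × 10⁻⁵ → stable
  108–192 m: −αΔT+βΔS = −(1.3 × 10⁻⁴)(+2.8)+(7.2 × 10⁻⁴)(-1.32) = -1.3 × 10⁻³ → UNSTABLE
The 108–192 m interval has Δρ < 0: lighter water underlies denser water.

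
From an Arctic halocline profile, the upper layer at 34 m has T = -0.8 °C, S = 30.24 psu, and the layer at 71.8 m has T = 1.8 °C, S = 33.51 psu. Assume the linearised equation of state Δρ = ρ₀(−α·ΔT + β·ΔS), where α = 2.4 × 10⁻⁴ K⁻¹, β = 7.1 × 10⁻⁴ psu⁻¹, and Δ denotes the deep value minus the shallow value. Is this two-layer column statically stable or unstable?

stable

ΔT = 1.8 − -0.8 = +2.6 K and ΔS = 33.51 − 30.24 = +3.27 psu (deep − shallow).
−αΔT = -6.24 × 10⁻⁴; βΔS = 2.3217 × 10⁻³; sum Δρ/ρ₀ = 1.6977 × 10⁻³.
Δρ/ρ₀ > 0, so Δρ > 0: deeper water is denser → statically stable.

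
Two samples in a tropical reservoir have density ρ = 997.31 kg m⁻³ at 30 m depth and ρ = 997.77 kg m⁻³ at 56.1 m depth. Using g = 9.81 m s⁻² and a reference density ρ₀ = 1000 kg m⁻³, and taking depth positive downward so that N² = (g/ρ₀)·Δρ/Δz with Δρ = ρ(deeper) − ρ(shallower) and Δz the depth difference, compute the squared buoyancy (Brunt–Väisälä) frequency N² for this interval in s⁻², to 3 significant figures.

1.73 × 10⁻⁴ s⁻²

Δρ = 997.77 − 997.31 = 0.46 kg m⁻³ over Δz = 56.1 − 30 = 26.1 m.
N² = (9.81/1000) × (0.46/26.1) = 1.7290 × 10⁻⁴ s⁻² ≈ 1.73 × 10⁻⁴ s⁻².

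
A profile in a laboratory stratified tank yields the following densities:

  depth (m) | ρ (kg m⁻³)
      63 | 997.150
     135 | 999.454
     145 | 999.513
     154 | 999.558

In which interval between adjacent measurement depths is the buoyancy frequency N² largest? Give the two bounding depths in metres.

63–135 m

Compute the density gradient over each adjacent pair:
  63–135 m: Δρ/Δz = 2.304/72 = 0.032 kg m⁻⁴
  135–145 m: Δρ/Δz = 0.059/10 = 5.9 × 10⁻³ kg m⁻⁴
  145–154 m: Δρ/Δz = 0.045/9 = 5.0 × 10⁻³ kg m⁻⁴
The largest gradient is in the 63–135 m interval — the pycnocline.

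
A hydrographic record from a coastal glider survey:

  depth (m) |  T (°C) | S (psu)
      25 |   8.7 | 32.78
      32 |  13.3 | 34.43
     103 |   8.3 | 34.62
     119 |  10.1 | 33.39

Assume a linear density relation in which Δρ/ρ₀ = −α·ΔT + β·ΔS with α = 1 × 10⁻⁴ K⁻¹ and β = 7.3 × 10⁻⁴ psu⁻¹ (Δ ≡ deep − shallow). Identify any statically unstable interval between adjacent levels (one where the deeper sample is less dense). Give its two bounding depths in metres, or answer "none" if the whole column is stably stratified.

Evaluate Δρ/ρ₀ = −αΔT + βΔS across each adjacent pair:
  25–32 m: −αΔT+βΔS = −(1 × 10⁻⁴)(+4.6)+(7.3 × 10⁻⁴)(+1.65) = 7.4 × 10⁻⁴ → stable
  32–103 m: −αΔT+βΔS = −(1 × 10⁻⁴)(-5.0)+(7.3 × 10⁻⁴)(+0.19) = 6.4 × 10⁻⁴ → stable
  103–119 m: −αΔT+βΔS = −(1 × 10⁻⁴)(+1.8)+(7.3 × 10⁻⁴)(-1.23) = -1.1 × 10⁻³ → UNSTABLE
The 103–119 m interval has Δρ < 0: lighter water underlies denser water.

103–119 m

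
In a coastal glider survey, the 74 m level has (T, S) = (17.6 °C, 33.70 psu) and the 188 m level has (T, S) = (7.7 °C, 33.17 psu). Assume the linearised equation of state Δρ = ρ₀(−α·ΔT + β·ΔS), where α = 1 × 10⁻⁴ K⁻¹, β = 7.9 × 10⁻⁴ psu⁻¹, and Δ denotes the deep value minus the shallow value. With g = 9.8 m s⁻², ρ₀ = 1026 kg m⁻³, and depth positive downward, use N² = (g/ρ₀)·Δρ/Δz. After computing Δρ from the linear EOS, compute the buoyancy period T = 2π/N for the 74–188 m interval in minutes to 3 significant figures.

14.9 min

ΔT = -9.9 K, ΔS = -0.53 psu (deep − shallow).
Δρ/ρ₀ = −αΔT + βΔS = 9.90 × 10⁻⁴ − 4.187 × 10⁻⁴ = 5.713 × 10⁻⁴, so Δρ ≈ 0.5862 kg m⁻³.
N² = (g/ρ₀)·Δρ/Δz = g·(Δρ/ρ₀)/Δz = 9.8 × 5.713 × 10⁻⁴ / 114 = 4.9112 × 10⁻⁵ s⁻².
N = √(4.9112 × 10⁻⁵) = 7.0080 × 10⁻³ rad s⁻¹ → T = 2π/N = 896.57 s = 14.943 min ≈ 14.9 min.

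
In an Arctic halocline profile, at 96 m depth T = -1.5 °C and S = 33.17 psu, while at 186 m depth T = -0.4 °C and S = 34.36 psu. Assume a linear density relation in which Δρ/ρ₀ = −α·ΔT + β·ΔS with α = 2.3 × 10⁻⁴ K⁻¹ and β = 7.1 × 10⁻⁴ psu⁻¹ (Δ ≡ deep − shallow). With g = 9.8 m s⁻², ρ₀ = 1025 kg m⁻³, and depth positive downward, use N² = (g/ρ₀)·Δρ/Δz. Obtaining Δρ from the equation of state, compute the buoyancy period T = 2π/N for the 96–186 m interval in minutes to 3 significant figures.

13.0 min

ΔT = +1.1 K, ΔS = +1.19 psu (deep − shallow).
Δρ/ρ₀ = −αΔT + βΔS = -2.53 × 10⁻⁴ + 8.449 × 10⁻⁴ = 5.919 × 10⁻⁴, so Δρ ≈ 0.6067 kg m⁻³.
N² = (g/ρ₀)·Δρ/Δz = g·(Δρ/ρ₀)/Δz = 9.8 × 5.919 × 10⁻⁴ / 90 = 6.4451 × 10⁻⁵ s⁻².
N = √(6.4451 × 10⁻⁵) = 8.0281 × 10⁻³ rad s⁻¹ → T = 2π/N = 782.65 s = 13.044 min ≈ 13.0 min.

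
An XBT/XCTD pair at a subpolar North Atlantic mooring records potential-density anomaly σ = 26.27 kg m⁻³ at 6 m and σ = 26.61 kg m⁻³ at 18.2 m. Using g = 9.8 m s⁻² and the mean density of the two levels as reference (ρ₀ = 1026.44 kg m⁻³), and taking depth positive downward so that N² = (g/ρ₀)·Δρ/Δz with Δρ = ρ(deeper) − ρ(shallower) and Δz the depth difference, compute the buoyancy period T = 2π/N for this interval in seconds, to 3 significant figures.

Δρ = 1026.61 − 1026.27 = 0.34 kg m⁻³ over Δz = 18.2 − 6 = 12.2 m.
N² = (9.8/1026.44) × (0.34/12.2) = 2.6608 × 10⁻⁴ s⁻².
N = √(2.6608 × 10⁻⁴) = 0.016312 rad s⁻¹, so T = 2π/N = 385.19 s ≈ 385 s.
N² > 0, so the interval is statically stable.

385 s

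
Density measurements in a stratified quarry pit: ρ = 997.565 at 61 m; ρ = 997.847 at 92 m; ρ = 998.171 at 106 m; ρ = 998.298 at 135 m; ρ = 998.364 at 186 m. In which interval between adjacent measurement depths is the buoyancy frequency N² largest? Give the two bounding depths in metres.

92–106 m

Compute the density gradient over each adjacent pair:
  61–92 m: Δρ/Δz = 0.282/31 = 9.1 × 10⁻³ kg m⁻⁴
  92–106 m: Δρ/Δz = 0.324/14 = 0.023 kg m⁻⁴
  106–135 m: Δρ/Δz = 0.127/29 = 4.4 × 10⁻³ kg m⁻⁴
  135–186 m: Δρ/Δz = 0.066/51 = 1.3 × 10⁻³ kg m⁻⁴
The largest gradient is in the 92–106 m interval — the pycnocline.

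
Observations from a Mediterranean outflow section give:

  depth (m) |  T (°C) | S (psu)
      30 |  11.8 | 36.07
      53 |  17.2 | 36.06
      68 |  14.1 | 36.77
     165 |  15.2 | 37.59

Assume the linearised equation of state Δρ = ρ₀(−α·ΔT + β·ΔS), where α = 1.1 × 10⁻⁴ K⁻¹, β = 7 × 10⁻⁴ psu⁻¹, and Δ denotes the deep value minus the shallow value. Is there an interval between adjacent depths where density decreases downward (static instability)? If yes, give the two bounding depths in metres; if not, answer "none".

Evaluate Δρ/ρ₀ = −αΔT + βΔS across each adjacent pair:
  30–53 m: −αΔT+βΔS = −(1.1 × 10⁻⁴)(+5.4)+(7 × 10⁻⁴)(-0.01) = -6.0 × 10⁻⁴ → UNSTABLE
  53–68 m: −αΔT+βΔS = −(1.1 × 10⁻⁴)(-3.1)+(7 × 10⁻⁴)(+0.71) = 8.4 × 10⁻⁴ → stable
  68–165 m: −αΔT+βΔS = −(1.1 × 10⁻⁴)(+1.1)+(7 × 10⁻⁴)(+0.82) = 4.5 × 10⁻⁴ → stable
The 30–53 m interval has Δρ < 0: lighter water underlies denser water.

30–53 m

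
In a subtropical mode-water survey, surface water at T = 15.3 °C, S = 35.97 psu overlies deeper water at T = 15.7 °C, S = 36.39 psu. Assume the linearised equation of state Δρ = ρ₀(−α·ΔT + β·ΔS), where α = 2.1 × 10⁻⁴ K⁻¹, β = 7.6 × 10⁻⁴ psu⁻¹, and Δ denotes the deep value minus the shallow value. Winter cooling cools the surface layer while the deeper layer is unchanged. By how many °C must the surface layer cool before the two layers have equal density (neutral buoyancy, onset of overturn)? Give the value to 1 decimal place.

Neutral buoyancy requires Δρ = 0, i.e. −α(T_deep − T_surf′) + β(S_deep − S_surf) = 0.
T_surf′ = T_deep − (β/α)·ΔS = 15.7 − (7.6 × 10⁻⁴/2.1 × 10⁻⁴)·(+0.42) = 14.180 °C.
Cooling required: 15.3 − (14.180) = 1.120 °C.

1.1 °C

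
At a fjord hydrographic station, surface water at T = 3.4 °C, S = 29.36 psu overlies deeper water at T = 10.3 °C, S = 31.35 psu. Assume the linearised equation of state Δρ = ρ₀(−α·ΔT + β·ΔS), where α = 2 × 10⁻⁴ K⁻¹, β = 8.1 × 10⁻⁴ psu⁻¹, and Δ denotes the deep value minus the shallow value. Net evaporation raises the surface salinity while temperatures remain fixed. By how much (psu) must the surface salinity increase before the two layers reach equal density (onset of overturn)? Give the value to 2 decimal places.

0.29 psu

Neutral buoyancy requires −α(T_deep − T_surf) + β(S_deep − S_surf′) = 0.
S_surf′ = S_deep − (α/β)·ΔT = 31.35 − (2 × 10⁻⁴/8.1 × 10⁻⁴)·(+6.9) = 29.6463 psu.
Increase required: 29.6463 − 29.36 = 0.2863 psu.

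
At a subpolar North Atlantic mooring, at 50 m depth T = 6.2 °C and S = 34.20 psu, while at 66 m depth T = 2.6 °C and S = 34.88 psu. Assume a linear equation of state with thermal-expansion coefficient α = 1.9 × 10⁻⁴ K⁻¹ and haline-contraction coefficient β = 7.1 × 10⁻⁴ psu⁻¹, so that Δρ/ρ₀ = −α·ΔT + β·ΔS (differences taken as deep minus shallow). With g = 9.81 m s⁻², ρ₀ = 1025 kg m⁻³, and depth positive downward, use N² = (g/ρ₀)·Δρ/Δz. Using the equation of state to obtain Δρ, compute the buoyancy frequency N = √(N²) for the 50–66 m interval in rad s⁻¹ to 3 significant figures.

0.0267 rad s⁻¹

ΔT = -3.6 K, ΔS = +0.68 psu (deep − shallow).
Δρ/ρ₀ = −αΔT + βΔS = 6.84 × 10⁻⁴ + 4.828 × 10⁻⁴ = 1.1668 × 10⁻³, so Δρ ≈ 1.196 kg m⁻³.
N² = (g/ρ₀)·Δρ/Δz = g·(Δρ/ρ₀)/Δz = 9.81 × 1.1668 × 10⁻³ / 16 = 7.1539 × 10⁻⁴ s⁻².
N = √(7.1539 × 10⁻⁴) = 0.026747 rad s⁻¹ ≈ 0.0267 rad s⁻¹.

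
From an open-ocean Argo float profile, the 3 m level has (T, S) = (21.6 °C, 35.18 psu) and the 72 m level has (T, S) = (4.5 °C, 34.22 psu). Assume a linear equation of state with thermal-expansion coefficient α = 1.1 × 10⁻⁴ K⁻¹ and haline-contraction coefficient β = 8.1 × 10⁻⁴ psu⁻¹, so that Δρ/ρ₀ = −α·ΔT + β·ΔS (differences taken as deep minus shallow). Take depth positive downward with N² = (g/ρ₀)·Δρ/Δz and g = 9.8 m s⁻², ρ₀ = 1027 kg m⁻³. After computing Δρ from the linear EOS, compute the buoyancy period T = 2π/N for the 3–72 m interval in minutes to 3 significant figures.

8.37 min

ΔT = -17.1 K, ΔS = -0.96 psu (deep − shallow).
Δρ/ρ₀ = −αΔT + βΔS = 1.881 × 10⁻³ − 7.776 × 10⁻⁴ = 1.1034 × 10⁻³, so Δρ ≈ 1.133 kg m⁻³.
N² = (g/ρ₀)·Δρ/Δz = g·(Δρ/ρ₀)/Δz = 9.8 × 1.1034 × 10⁻³ / 69 = 1.5671 × 10⁻⁴ s⁻².
N = √(1.5671 × 10⁻⁴) = 0.012518 rad s⁻¹ → T = 2π/N = 501.93 s = 8.3655 min ≈ 8.37 min.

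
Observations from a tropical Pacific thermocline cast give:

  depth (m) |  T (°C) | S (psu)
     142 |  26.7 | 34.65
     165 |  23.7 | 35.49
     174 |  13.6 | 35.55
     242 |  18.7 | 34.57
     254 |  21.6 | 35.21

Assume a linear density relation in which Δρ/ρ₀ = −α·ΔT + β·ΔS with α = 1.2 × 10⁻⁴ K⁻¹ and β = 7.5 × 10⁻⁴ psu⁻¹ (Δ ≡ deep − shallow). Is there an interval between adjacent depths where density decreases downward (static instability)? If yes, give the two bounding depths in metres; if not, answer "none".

174–242 m

Evaluate Δρ/ρ₀ = −αΔT + βΔS across each adjacent pair:
  142–165 m: −αΔT+βΔS = −(1.2 × 10⁻⁴)(-3.0)+(7.5 × 10⁻⁴)(+0.84) = 9.9 × 10⁻⁴ → stable
  165–174 m: −αΔT+βΔS = −(1.2 × 10⁻⁴)(-10.1)+(7.5 × 10⁻⁴)(+0.06) = 1.3 × 10⁻³ → stable
  174–242 m: −αΔT+βΔS = −(1.2 × 10⁻⁴)(+5.1)+(7.5 × 10⁻⁴)(-0.98) = -1.3 × 10⁻³ → UNSTABLE
  242–254 m: −αΔT+βΔS = −(1.2 × 10⁻⁴)(+2.9)+(7.5 × 10⁻⁴)(+0.64) = 1.3 × 10⁻⁴ → stable
The 174–242 m interval has Δρ < 0: lighter water underlies denser water.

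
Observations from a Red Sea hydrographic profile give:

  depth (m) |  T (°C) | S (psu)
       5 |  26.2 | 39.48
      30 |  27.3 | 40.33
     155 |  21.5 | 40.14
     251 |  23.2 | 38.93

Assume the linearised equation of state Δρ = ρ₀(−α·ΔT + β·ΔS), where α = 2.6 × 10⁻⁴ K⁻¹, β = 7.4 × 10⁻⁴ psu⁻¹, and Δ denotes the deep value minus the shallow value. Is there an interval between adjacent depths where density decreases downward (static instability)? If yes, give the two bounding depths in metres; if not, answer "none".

155–251 m

Evaluate Δρ/ρ₀ = −αΔT + βΔS across each adjacent pair:
  5–30 m: −αΔT+βΔS = −(2.6 × 10⁻⁴)(+1.1)+(7.4 × 10⁻⁴)(+0.85) = 3.4 × 10⁻⁴ → stable
  30–155 m: −αΔT+βΔS = −(2.6 × 10⁻⁴)(-5.8)+(7.4 × 10⁻⁴)(-0.19) = 1.4 × 10⁻³ → stable
  155–251 m: −αΔT+βΔS = −(2.6 × 10⁻⁴)(+1.7)+(7.4 × 10⁻⁴)(-1.21) = -1.3 × 10⁻³ → UNSTABLE
The 155–251 m interval has Δρ < 0: lighter water underlies denser water.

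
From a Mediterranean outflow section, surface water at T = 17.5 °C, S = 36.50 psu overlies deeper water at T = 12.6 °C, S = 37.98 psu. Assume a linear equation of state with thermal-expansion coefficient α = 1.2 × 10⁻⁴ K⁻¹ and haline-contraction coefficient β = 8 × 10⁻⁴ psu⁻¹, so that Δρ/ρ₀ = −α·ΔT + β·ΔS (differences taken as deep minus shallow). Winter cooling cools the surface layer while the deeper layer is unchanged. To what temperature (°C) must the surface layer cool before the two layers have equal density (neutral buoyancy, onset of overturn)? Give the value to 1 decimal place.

2.7 °C

Neutral buoyancy requires Δρ = 0, i.e. −α(T_deep − T_surf′) + β(S_deep − S_surf) = 0.
T_surf′ = T_deep − (β/α)·ΔS = 12.6 − (8 × 10⁻⁴/1.2 × 10⁻⁴)·(+1.48) = 2.733 °C.
Cooling required: 17.5 − (2.733) = 14.767 °C.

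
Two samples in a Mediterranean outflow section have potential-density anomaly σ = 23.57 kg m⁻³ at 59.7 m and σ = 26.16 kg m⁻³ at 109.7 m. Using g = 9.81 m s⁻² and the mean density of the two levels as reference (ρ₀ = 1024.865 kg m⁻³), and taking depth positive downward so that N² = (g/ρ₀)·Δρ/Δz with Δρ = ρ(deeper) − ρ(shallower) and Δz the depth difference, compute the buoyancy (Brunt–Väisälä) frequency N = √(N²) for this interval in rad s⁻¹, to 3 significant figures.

0.0223 rad s⁻¹

Δρ = 1026.16 − 1023.57 = 2.59 kg m⁻³ over Δz = 109.7 − 59.7 = 50 m.
N² = (9.81/1024.865) × (2.59/50) = 4.9583 × 10⁻⁴ s⁻².
N = √(4.9583 × 10⁻⁴) = 0.022267 rad s⁻¹ ≈ 0.0223 rad s⁻¹.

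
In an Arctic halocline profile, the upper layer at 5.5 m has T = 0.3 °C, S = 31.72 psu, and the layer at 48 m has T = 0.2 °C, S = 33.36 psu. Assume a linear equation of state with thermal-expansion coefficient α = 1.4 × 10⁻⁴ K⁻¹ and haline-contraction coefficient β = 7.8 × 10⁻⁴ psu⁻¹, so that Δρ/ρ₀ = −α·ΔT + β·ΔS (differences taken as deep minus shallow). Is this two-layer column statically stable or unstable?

stable

ΔT = 0.2 − 0.3 = -0.1 K and ΔS = 33.36 − 31.72 = +1.64 psu (deep − shallow).
−αΔT = 1.40 × 10⁻⁵; βΔS = 1.2792 × 10⁻³; sum Δρ/ρ₀ = 1.2932 × 10⁻³.
Δρ/ρ₀ > 0, so Δρ > 0: deeper water is denser → statically stable.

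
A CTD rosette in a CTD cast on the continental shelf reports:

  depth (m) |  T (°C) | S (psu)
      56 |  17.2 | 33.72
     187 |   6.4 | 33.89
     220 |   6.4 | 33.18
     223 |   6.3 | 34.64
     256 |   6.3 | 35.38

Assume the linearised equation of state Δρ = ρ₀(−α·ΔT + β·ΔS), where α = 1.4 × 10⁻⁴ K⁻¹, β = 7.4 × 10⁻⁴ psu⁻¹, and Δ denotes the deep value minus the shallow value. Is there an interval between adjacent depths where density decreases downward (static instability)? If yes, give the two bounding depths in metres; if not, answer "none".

Evaluate Δρ/ρ₀ = −αΔT + βΔS across each adjacent pair:
  56–187 m: −αΔT+βΔS = −(1.4 × 10⁻⁴)(-10.8)+(7.4 × 10⁻⁴)(+0.17) = 1.6 × 10⁻³ → stable
  187–220 m: −αΔT+βΔS = −(1.4 × 10⁻⁴)(+0.0)+(7.4 × 10⁻⁴)(-0.71) = -5.3 × 10⁻⁴ → UNSTABLE
  220–223 m: −αΔT+βΔS = −(1.4 × 10⁻⁴)(-0.1)+(7.4 × 10⁻⁴)(+1.46) = 1.1 × 10⁻³ → stable
  223–256 m: −αΔT+βΔS = −(1.4 × 10⁻⁴)(+0.0)+(7.4 × 10⁻⁴)(+0.74) = 5.5 × 10⁻⁴ → stable
The 187–220 m interval has Δρ < 0: lighter water underlies denser water.

187–220 m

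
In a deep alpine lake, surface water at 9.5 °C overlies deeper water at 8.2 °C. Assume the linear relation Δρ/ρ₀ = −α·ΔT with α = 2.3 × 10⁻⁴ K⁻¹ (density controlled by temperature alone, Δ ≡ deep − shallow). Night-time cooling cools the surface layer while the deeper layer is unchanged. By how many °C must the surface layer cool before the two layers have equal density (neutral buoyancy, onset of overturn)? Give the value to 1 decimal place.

With temperature the only control, equal density requires T_surf′ = T_deep.
T_surf′ = 8.2 °C.
Cooling required: 9.5 − 8.2 = 1.3 °C.

1.3 °C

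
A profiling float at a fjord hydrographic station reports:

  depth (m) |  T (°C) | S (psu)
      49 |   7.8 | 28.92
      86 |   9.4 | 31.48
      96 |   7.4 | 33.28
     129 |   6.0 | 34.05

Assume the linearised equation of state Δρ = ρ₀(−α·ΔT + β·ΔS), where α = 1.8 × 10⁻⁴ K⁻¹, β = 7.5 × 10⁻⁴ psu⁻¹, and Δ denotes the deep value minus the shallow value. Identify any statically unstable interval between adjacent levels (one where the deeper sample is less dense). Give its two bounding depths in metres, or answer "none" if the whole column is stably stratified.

none

Evaluate Δρ/ρ₀ = −αΔT + βΔS across each adjacent pair:
  49–86 m: −αΔT+βΔS = −(1.8 × 10⁻⁴)(+1.6)+(7.5 × 10⁻⁴)(+2.56) = 1.6 × 10⁻³ → stable
  86–96 m: −αΔT+βΔS = −(1.8 × 10⁻⁴)(-2.0)+(7.5 × 10⁻⁴)(+1.80) = 1.7 × 10⁻³ → stable
  96–129 m: −αΔT+βΔS = −(1.8 × 10⁻⁴)(-1.4)+(7.5 × 10⁻⁴)(+0.77) = 8.3 × 10⁻⁴ → stable
Every interval has Δρ > 0: the column is stably stratified throughout.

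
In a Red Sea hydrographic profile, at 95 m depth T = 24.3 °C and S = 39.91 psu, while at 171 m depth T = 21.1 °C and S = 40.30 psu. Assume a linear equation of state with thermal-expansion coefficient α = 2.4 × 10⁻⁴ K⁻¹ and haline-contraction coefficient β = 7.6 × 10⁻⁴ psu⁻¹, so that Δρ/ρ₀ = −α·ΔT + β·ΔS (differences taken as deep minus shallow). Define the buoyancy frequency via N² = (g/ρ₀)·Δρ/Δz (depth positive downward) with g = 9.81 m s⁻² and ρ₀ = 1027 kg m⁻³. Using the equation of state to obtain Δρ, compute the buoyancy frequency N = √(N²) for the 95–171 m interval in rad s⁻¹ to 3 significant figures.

0.0117 rad s⁻¹

ΔT = -3.2 K, ΔS = +0.39 psu (deep − shallow).
Δρ/ρ₀ = −αΔT + βΔS = 7.68 × 10⁻⁴ + 2.964 × 10⁻⁴ = 1.0644 × 10⁻³, so Δρ ≈ 1.093 kg m⁻³.
N² = (g/ρ₀)·Δρ/Δz = g·(Δρ/ρ₀)/Δz = 9.81 × 1.0644 × 10⁻³ / 76 = 1.3739 × 10⁻⁴ s⁻².
N = √(1.3739 × 10⁻⁴) = 0.011721 rad s⁻¹ ≈ 0.0117 rad s⁻¹.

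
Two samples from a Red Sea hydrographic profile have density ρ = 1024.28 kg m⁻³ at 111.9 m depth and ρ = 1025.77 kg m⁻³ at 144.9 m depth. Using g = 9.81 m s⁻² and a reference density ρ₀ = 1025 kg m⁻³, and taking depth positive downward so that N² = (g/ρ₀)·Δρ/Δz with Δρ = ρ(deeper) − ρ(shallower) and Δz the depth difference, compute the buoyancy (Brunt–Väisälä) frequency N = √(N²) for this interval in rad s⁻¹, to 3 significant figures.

Δρ = 1025.77 − 1024.28 = 1.49 kg m⁻³ over Δz = 144.9 − 111.9 = 33 m.
N² = (9.81/1025) × (1.49/33) = 4.3213 × 10⁻⁴ s⁻².
N = √(4.3213 × 10⁻⁴) = 0.020788 rad s⁻¹ ≈ 0.0208 rad s⁻¹.

0.0208 rad s⁻¹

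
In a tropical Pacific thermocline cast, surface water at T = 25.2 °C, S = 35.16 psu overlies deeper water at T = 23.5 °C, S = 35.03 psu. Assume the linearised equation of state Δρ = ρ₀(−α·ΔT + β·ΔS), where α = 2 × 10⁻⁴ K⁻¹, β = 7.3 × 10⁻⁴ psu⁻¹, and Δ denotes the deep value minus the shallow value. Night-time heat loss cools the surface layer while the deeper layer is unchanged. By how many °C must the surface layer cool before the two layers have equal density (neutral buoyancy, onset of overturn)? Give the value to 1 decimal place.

Neutral buoyancy requires Δρ = 0, i.e. −α(T_deep − T_surf′) + β(S_deep − S_surf) = 0.
T_surf′ = T_deep − (β/α)·ΔS = 23.5 − (7.3 × 10⁻⁴/2 × 10⁻⁴)·(-0.13) = 23.974 °C.
Cooling required: 25.2 − (23.974) = 1.226 °C.

1.2 °C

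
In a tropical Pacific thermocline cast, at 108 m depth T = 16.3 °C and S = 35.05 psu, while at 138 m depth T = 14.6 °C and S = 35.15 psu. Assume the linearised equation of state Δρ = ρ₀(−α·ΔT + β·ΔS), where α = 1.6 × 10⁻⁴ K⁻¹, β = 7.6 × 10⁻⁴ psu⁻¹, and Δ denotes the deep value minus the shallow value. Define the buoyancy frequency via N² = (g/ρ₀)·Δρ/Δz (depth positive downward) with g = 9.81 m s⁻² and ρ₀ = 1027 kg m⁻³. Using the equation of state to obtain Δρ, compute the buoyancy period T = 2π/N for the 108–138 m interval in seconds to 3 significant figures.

589 s

ΔT = -1.7 K, ΔS = +0.10 psu (deep − shallow).
Δρ/ρ₀ = −αΔT + βΔS = 2.72 × 10⁻⁴ + 7.60 × 10⁻⁵ = 3.48 × 10⁻⁴, so Δρ ≈ 0.3574 kg m⁻³.
N² = (g/ρ₀)·Δρ/Δz = g·(Δρ/ρ₀)/Δz = 9.81 × 3.48 × 10⁻⁴ / 30 = 1.1380 × 10⁻⁴ s⁻².
N = √(1.1380 × 10⁻⁴) = 0.010668 rad s⁻¹ → T = 2π/N = 588.98 s ≈ 589 s.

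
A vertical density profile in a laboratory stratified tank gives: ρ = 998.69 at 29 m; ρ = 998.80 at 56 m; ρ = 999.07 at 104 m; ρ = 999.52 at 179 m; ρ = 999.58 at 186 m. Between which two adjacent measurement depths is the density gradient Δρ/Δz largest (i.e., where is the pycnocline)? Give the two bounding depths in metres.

Compute the density gradient over each adjacent pair:
  29–56 m: Δρ/Δz = 0.11/27 = 4.1 × 10⁻³ kg m⁻⁴
  56–104 m: Δρ/Δz = 0.27/48 = 5.6 × 10⁻³ kg m⁻⁴
  104–179 m: Δρ/Δz = 0.45/75 = 6.0 × 10⁻³ kg m⁻⁴
  179–186 m: Δρ/Δz = 0.06/7 = 8.6 × 10⁻³ kg m⁻⁴
The largest gradient is in the 179–186 m interval — the pycnocline.

179–186 m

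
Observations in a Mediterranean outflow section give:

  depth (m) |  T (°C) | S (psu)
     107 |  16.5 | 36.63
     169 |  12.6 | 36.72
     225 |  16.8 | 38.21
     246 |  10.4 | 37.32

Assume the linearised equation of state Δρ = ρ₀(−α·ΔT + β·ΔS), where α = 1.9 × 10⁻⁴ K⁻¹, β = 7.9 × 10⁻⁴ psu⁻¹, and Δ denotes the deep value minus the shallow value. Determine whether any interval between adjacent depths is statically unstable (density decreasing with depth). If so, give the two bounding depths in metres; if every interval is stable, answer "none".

none

Evaluate Δρ/ρ₀ = −αΔT + βΔS across each adjacent pair:
  107–169 m: −αΔT+βΔS = −(1.9 × 10⁻⁴)(-3.9)+(7.9 × 10⁻⁴)(+0.09) = 8.1 × 10⁻⁴ → stable
  169–225 m: −αΔT+βΔS = −(1.9 × 10⁻⁴)(+4.2)+(7.9 × 10⁻⁴)(+1.49) = 3.8 × 10⁻⁴ → stable
  225–246 m: −αΔT+βΔS = −(1.9 × 10⁻⁴)(-6.4)+(7.9 × 10⁻⁴)(-0.89) = 5.1 × 10⁻⁴ → stable
Every interval has Δρ > 0: the column is stably stratified throughout.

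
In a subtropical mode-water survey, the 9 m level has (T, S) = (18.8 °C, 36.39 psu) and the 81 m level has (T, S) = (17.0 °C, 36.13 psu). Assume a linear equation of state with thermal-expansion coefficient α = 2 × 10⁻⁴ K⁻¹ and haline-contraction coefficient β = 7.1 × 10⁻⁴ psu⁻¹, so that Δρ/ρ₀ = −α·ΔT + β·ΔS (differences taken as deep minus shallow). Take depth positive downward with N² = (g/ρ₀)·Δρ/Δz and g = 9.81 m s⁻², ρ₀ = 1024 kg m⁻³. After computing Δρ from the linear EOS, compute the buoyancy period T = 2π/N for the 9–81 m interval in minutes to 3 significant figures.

ΔT = -1.8 K, ΔS = -0.26 psu (deep − shallow).
Δρ/ρ₀ = −αΔT + βΔS = 3.60 × 10⁻⁴ − 1.846 × 10⁻⁴ = 1.754 × 10⁻⁴, so Δρ ≈ 0.1796 kg m⁻³.
N² = (g/ρ₀)·Δρ/Δz = g·(Δρ/ρ₀)/Δz = 9.81 × 1.754 × 10⁻⁴ / 72 = 2.3898 × 10⁻⁵ s⁻².
N = √(2.3898 × 10⁻⁵) = 4.8886 × 10⁻³ rad s⁻¹ → T = 2π/N = 1.2853 × 10³ s = 21.422 min ≈ 21.4 min.

21.4 min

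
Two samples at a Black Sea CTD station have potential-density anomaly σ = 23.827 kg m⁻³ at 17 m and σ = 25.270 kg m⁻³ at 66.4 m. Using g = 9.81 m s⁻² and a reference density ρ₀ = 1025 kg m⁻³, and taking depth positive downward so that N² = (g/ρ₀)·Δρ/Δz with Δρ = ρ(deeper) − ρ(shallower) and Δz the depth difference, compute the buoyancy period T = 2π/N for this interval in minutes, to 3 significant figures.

Δρ = 1025.270 − 1023.827 = 1.443 kg m⁻³ over Δz = 66.4 − 17 = 49.4 m.
N² = (9.81/1025) × (1.443/49.4) = 2.7957 × 10⁻⁴ s⁻².
N = √(2.7957 × 10⁻⁴) = 0.016720 rad s⁻¹, so T = 2π/N = 375.79 s = 6.2632 min ≈ 6.26 min.

6.26 min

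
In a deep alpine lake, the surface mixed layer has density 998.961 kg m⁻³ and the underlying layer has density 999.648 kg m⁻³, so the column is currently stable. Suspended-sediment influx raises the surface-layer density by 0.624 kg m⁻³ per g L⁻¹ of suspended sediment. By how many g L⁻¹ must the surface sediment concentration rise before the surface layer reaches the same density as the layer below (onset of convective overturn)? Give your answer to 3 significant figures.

1.10 g L⁻¹

Density deficit of the surface layer: 999.648 − 998.961 = 0.687 kg m⁻³.
Required change = 0.687 / 0.624 = 1.10 g L⁻¹.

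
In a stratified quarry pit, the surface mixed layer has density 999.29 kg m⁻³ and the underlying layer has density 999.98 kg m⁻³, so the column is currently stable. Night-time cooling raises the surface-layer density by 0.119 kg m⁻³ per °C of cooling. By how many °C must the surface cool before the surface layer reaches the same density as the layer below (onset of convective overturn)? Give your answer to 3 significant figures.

5.80 °C

Density deficit of the surface layer: 999.98 − 999.29 = 0.69 kg m⁻³.
Required change = 0.69 / 0.119 = 5.80 °C.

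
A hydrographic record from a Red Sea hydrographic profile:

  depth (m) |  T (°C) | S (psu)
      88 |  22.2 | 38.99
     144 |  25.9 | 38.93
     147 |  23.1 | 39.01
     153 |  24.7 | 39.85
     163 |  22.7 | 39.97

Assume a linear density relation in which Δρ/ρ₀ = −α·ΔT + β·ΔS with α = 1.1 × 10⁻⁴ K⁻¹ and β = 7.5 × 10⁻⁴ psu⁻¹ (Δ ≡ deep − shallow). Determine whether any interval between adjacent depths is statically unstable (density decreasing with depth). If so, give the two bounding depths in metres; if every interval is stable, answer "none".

88–144 m

Evaluate Δρ/ρ₀ = −αΔT + βΔS across each adjacent pair:
  88–144 m: −αΔT+βΔS = −(1.1 × 10⁻⁴)(+3.7)+(7.5 × 10⁻⁴)(-0.06) = -4.5 × 10⁻⁴ → UNSTABLE
  144–147 m: −αΔT+βΔS = −(1.1 × 10⁻⁴)(-2.8)+(7.5 × 10⁻⁴)(+0.08) = 3.7 × 10⁻⁴ → stable
  147–153 m: −αΔT+βΔS = −(1.1 × 10⁻⁴)(+1.6)+(7.5 × 10⁻⁴)(+0.84) = 4.5 × 10⁻⁴ → stable
  153–163 m: −αΔT+βΔS = −(1.1 × 10⁻⁴)(-2.0)+(7.5 × 10⁻⁴)(+0.12) = 3.1 × 10⁻⁴ → stable
The 88–144 m interval has Δρ < 0: lighter water underlies denser water.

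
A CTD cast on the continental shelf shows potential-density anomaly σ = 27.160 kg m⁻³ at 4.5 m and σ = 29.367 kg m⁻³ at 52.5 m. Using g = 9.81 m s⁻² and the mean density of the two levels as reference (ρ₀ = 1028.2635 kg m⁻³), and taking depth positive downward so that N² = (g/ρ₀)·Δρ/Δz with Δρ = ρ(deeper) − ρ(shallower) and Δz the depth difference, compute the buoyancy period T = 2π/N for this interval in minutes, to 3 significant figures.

Δρ = 1029.367 − 1027.160 = 2.207 kg m⁻³ over Δz = 52.5 − 4.5 = 48 m.
N² = (9.81/1028.2635) × (2.207/48) = 4.3866 × 10⁻⁴ s⁻².
N = √(4.3866 × 10⁻⁴) = 0.020944 rad s⁻¹, so T = 2π/N = 300.00 s = 5.0000 min ≈ 5.00 min.

5.00 min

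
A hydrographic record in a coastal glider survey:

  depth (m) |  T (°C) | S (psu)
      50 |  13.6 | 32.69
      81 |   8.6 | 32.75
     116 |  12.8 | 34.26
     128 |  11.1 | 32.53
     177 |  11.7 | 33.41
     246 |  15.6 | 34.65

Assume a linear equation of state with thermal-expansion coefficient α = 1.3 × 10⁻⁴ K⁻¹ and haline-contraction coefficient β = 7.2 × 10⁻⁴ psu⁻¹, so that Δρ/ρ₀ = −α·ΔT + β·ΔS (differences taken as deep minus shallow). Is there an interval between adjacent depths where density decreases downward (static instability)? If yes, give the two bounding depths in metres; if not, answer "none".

116–128 m

Evaluate Δρ/ρ₀ = −αΔT + βΔS across each adjacent pair:
  50–81 m: −αΔT+βΔS = −(1.3 × 10⁻⁴)(-5.0)+(7.2 × 10⁻⁴)(+0.06) = 6.9 × 10⁻⁴ → stable
  81–116 m: −αΔT+βΔS = −(1.3 × 10⁻⁴)(+4.2)+(7.2 × 10⁻⁴)(+1.51) = 5.4 × 10⁻⁴ → stable
  116–128 m: −αΔT+βΔS = −(1.3 × 10⁻⁴)(-1.7)+(7.2 × 10⁻⁴)(-1.73) = -1.0 × 10⁻³ → UNSTABLE
  128–177 m: −αΔT+βΔS = −(1.3 × 10⁻⁴)(+0.6)+(7.2 × 10⁻⁴)(+0.88) = 5.6 × 10⁻⁴ → stable
  177–246 m: −αΔT+βΔS = −(1.3 × 10⁻⁴)(+3.9)+(7.2 × 10⁻⁴)(+1.24) = 3.9 × 10⁻⁴ → stable
The 116–128 m interval has Δρ < 0: lighter water underlies denser water.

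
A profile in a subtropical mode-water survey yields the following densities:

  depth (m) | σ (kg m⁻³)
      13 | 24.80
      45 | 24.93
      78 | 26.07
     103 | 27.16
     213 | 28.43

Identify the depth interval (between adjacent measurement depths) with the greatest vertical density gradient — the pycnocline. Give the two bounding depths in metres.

78–103 m

Compute the density gradient over each adjacent pair:
  13–45 m: Δρ/Δz = 0.13/32 = 4.1 × 10⁻³ kg m⁻⁴
  45–78 m: Δρ/Δz = 1.14/33 = 0.035 kg m⁻⁴
  78–103 m: Δρ/Δz = 1.09/25 = 0.044 kg m⁻⁴
  103–213 m: Δρ/Δz = 1.27/110 = 0.012 kg m⁻⁴
The largest gradient is in the 78–103 m interval — the pycnocline.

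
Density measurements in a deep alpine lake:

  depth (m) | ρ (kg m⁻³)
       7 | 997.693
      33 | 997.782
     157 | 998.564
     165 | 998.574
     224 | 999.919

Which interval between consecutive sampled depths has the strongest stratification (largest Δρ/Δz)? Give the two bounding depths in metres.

Compute the density gradient over each adjacent pair:
  7–33 m: Δρ/Δz = 0.089/26 = 3.4 × 10⁻³ kg m⁻⁴
  33–157 m: Δρ/Δz = 0.782/124 = 6.3 × 10⁻³ kg m⁻⁴
  157–165 m: Δρ/Δz = 0.010/8 = 1.3 × 10⁻³ kg m⁻⁴
  165–224 m: Δρ/Δz = 1.345/59 = 0.023 kg m⁻⁴
The largest gradient is in the 165–224 m interval — the pycnocline.

165–224 m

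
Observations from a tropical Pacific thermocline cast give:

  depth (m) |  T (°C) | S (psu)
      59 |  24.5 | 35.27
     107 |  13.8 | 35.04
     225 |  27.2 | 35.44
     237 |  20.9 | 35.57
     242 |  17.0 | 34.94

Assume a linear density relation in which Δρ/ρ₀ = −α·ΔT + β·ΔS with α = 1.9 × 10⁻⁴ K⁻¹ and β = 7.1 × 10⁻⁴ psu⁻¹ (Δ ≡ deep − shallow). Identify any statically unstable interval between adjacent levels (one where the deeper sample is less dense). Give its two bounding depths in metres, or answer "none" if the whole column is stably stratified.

107–225 m

Evaluate Δρ/ρ₀ = −αΔT + βΔS across each adjacent pair:
  59–107 m: −αΔT+βΔS = −(1.9 × 10⁻⁴)(-10.7)+(7.1 × 10⁻⁴)(-0.23) = 1.9 × 10⁻³ → stable
  107–225 m: −αΔT+βΔS = −(1.9 × 10⁻⁴)(+13.4)+(7.1 × 10⁻⁴)(+0.40) = -2.3 × 10⁻³ → UNSTABLE
  225–237 m: −αΔT+βΔS = −(1.9 × 10⁻⁴)(-6.3)+(7.1 × 10⁻⁴)(+0.13) = 1.3 × 10⁻³ → stable
  237–242 m: −αΔT+βΔS = −(1.9 × 10⁻⁴)(-3.9)+(7.1 × 10⁻⁴)(-0.63) = 2.9 × 10⁻⁴ → stable
The 107–225 m interval has Δρ < 0: lighter water underlies denser water.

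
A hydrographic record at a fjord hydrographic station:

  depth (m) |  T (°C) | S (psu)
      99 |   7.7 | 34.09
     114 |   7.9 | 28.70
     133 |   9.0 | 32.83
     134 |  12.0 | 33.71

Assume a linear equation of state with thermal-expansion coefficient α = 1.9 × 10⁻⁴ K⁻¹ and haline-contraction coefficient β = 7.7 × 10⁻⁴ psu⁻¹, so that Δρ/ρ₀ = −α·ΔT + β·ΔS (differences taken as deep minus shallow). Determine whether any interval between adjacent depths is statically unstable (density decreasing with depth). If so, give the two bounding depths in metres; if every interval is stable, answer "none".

99–114 m

Evaluate Δρ/ρ₀ = −αΔT + βΔS across each adjacent pair:
  99–114 m: −αΔT+βΔS = −(1.9 × 10⁻⁴)(+0.2)+(7.7 × 10⁻⁴)(-5.39) = -4.2 × 10⁻³ → UNSTABLE
  114–133 m: −αΔT+βΔS = −(1.9 × 10⁻⁴)(+1.1)+(7.7 × 10⁻⁴)(+4.13) = 3.0 × 10⁻³ → stable
  133–134 m: −αΔT+βΔS = −(1.9 × 10⁻⁴)(+3.0)+(7.7 × 10⁻⁴)(+0.88) = 1.1 × 10⁻⁴ → stable
The 99–114 m interval has Δρ < 0: lighter water underlies denser water.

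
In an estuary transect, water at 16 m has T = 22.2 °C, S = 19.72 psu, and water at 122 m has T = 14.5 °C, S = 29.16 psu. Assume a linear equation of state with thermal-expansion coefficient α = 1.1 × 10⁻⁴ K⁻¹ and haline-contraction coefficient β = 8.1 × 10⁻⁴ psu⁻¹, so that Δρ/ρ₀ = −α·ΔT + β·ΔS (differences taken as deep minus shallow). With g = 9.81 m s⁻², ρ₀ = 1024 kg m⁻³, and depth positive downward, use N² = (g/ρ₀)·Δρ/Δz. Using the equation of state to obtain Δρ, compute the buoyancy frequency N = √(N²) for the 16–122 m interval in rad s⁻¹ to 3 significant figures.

0.0280 rad s⁻¹

ΔT = -7.7 K, ΔS = +9.44 psu (deep − shallow).
Δρ/ρ₀ = −αΔT + βΔS = 8.47 × 10⁻⁴ + 7.6464 × 10⁻³ = 8.4934 × 10⁻³, so Δρ ≈ 8.697 kg m⁻³.
N² = (g/ρ₀)·Δρ/Δz = g·(Δρ/ρ₀)/Δz = 9.81 × 8.4934 × 10⁻³ / 106 = 7.8604 × 10⁻⁴ s⁻².
N = √(7.8604 × 10⁻⁴) = 0.028036 rad s⁻¹ ≈ 0.0280 rad s⁻¹.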